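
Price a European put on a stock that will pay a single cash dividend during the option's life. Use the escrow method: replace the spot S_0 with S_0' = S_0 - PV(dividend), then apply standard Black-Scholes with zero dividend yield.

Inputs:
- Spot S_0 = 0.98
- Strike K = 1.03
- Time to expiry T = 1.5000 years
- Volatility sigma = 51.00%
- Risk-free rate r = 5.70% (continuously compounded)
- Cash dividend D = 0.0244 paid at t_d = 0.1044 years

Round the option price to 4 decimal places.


Answer: Price = 0.2281

Derivation:
PV(D) = D * exp(-r * t_d) = 0.0244 * 0.99406687 = 0.02425523
S_0' = S_0 - PV(D) = 0.9800 - 0.02425523 = 0.95574477
d1 = (ln(S_0'/K) + (r + sigma^2/2)*T) / (sigma*sqrt(T)) = 0.32940325
d2 = d1 - sigma*sqrt(T) = -0.29521664
exp(-rT) = 0.91805314
N(-d1) = 0.37092546; N(-d2) = 0.61608580
P = K * exp(-rT) * N(-d2) - S_0' * N(-d1) = 1.0300 * 0.91805314 * 0.61608580 - 0.95574477 * 0.37092546 = 0.2281


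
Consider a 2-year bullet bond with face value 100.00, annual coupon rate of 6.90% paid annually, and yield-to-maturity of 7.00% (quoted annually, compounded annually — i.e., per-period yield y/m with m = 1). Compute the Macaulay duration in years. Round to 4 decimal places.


Coupon per period c = face * coupon_rate / m = 6.900000
Periods per year m = 1; per-period yield y/m = 0.070000
Number of cashflows N = 2
Cashflows (t years, CF_t, discount factor 1/(1+y/m)^(m*t), PV):
  t = 1.0000: CF_t = 6.900000, DF = 0.934579, PV = 6.448598
  t = 2.0000: CF_t = 106.900000, DF = 0.873439, PV = 93.370600
Price P = sum_t PV_t = 99.819198
Macaulay numerator sum_t t * PV_t:
  t * PV_t at t = 1.0000: 6.448598
  t * PV_t at t = 2.0000: 186.741200
Macaulay duration D = (sum_t t * PV_t) / P = 193.189798 / 99.819198 = 1.935397

Answer: Macaulay duration = 1.9354 years


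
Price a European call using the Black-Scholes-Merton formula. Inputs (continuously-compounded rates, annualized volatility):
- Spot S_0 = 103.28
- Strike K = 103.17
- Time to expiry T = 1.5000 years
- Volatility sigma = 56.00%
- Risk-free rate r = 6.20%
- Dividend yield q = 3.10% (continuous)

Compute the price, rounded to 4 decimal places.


Answer: Price = 28.1908

Derivation:
d1 = (ln(S/K) + (r - q + 0.5*sigma^2) * T) / (sigma * sqrt(T)) = 0.41228067
d2 = d1 - sigma * sqrt(T) = -0.27357646
exp(-rT) = 0.91119350; exp(-qT) = 0.95456456
C = S_0 * exp(-qT) * N(d1) - K * exp(-rT) * N(d2)
N(d1) = 0.65993314; N(d2) = 0.39220506
C = 103.2800 * 0.95456456 * 0.65993314 - 103.1700 * 0.91119350 * 0.39220506 = 28.1908


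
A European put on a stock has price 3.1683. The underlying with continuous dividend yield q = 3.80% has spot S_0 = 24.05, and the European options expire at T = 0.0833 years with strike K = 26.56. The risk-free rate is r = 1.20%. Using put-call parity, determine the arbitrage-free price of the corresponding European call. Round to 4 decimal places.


Answer: Call price = 0.6088

Derivation:
Put-call parity: C - P = S_0 * exp(-qT) - K * exp(-rT).
S_0 * exp(-qT) = 24.0500 * 0.99683960 = 23.97399249
K * exp(-rT) = 26.5600 * 0.99900090 = 26.53346389
C = P + S*exp(-qT) - K*exp(-rT)
C = 3.1683 + 23.97399249 - 26.53346389 = 0.6088


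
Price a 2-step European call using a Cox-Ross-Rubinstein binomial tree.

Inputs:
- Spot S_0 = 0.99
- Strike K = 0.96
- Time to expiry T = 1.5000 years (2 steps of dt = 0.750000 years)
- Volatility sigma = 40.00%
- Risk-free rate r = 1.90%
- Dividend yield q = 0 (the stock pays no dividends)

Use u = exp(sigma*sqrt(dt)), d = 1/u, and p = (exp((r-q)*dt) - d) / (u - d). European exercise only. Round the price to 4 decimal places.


Answer: Price = V(0,0) = 0.2014

Derivation:
dt = T/N = 0.750000
u = exp(sigma*sqrt(dt)) = 1.413982; d = 1/u = 0.707222
p = (exp((r-q)*dt) - d) / (u - d) = 0.434560
Discount per step: exp(-r*dt) = 0.985851
Stock lattice S(k, i) with i counting down-moves:
  k=0: S(0,0) = 0.9900
  k=1: S(1,0) = 1.3998; S(1,1) = 0.7002
  k=2: S(2,0) = 1.9794; S(2,1) = 0.9900; S(2,2) = 0.4952
Terminal payoffs V(N, i) = max(S_T - K, 0):
  V(2,0) = 1.019353; V(2,1) = 0.030000; V(2,2) = 0.000000
Backward induction: V(k, i) = exp(-r*dt) * [p * V(k+1, i) + (1-p) * V(k+1, i+1)].
  V(1,0) = exp(-r*dt) * [p*1.019353 + (1-p)*0.030000] = 0.453426
  V(1,1) = exp(-r*dt) * [p*0.030000 + (1-p)*0.000000] = 0.012852
  V(0,0) = exp(-r*dt) * [p*0.453426 + (1-p)*0.012852] = 0.201417


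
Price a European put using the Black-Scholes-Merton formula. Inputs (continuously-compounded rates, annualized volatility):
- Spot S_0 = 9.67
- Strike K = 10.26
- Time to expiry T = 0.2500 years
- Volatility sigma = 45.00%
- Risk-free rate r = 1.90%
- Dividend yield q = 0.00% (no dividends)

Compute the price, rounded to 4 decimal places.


Answer: Price = 1.1870

Derivation:
d1 = (ln(S/K) + (r - q + 0.5*sigma^2) * T) / (sigma * sqrt(T)) = -0.12960902
d2 = d1 - sigma * sqrt(T) = -0.35460902
exp(-rT) = 0.99526126; exp(-qT) = 1.00000000
P = K * exp(-rT) * N(-d2) - S_0 * exp(-qT) * N(-d1)
N(-d1) = 0.55156212; N(-d2) = 0.63855874
P = 10.2600 * 0.99526126 * 0.63855874 - 9.6700 * 1.00000000 * 0.55156212 = 1.1870


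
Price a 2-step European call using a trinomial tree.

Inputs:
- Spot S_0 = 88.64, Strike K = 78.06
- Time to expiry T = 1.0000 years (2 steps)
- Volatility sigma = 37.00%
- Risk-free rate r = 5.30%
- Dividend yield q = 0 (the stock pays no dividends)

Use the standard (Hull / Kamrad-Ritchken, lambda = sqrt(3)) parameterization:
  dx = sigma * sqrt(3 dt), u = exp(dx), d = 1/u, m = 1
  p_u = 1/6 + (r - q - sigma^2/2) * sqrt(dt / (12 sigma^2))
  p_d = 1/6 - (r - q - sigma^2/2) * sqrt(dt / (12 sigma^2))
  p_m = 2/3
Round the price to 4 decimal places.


dt = T/N = 0.500000; dx = sigma*sqrt(3*dt) = 0.453156
u = exp(dx) = 1.573269; d = 1/u = 0.635619
p_u = 0.158143, p_m = 0.666667, p_d = 0.175190
Discount per step: exp(-r*dt) = 0.973848
Stock lattice S(k, j) with j the centered position index:
  k=0: S(0,+0) = 88.6400
  k=1: S(1,-1) = 56.3413; S(1,+0) = 88.6400; S(1,+1) = 139.4546
  k=2: S(2,-2) = 35.8116; S(2,-1) = 56.3413; S(2,+0) = 88.6400; S(2,+1) = 139.4546; S(2,+2) = 219.3995
Terminal payoffs V(N, j) = max(S_T - K, 0):
  V(2,-2) = 0.000000; V(2,-1) = 0.000000; V(2,+0) = 10.580000; V(2,+1) = 61.394562; V(2,+2) = 141.339535
Backward induction: V(k, j) = exp(-r*dt) * [p_u * V(k+1, j+1) + p_m * V(k+1, j) + p_d * V(k+1, j-1)]
  V(1,-1) = exp(-r*dt) * [p_u*10.580000 + p_m*0.000000 + p_d*0.000000] = 1.629398
  V(1,+0) = exp(-r*dt) * [p_u*61.394562 + p_m*10.580000 + p_d*0.000000] = 16.324089
  V(1,+1) = exp(-r*dt) * [p_u*141.339535 + p_m*61.394562 + p_d*10.580000] = 63.431683
  V(0,+0) = exp(-r*dt) * [p_u*63.431683 + p_m*16.324089 + p_d*1.629398] = 20.645056

Answer: Price = V(0,0) = 20.6451


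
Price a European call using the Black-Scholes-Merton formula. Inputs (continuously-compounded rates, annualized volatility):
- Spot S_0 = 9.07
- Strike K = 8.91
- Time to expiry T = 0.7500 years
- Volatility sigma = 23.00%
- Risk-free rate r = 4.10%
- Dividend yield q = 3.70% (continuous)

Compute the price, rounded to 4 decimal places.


Answer: Price = 0.7872

Derivation:
d1 = (ln(S/K) + (r - q + 0.5*sigma^2) * T) / (sigma * sqrt(T)) = 0.20400809
d2 = d1 - sigma * sqrt(T) = 0.00482224
exp(-rT) = 0.96971797; exp(-qT) = 0.97263149
C = S_0 * exp(-qT) * N(d1) - K * exp(-rT) * N(d2)
N(d1) = 0.58082641; N(d2) = 0.50192379
C = 9.0700 * 0.97263149 * 0.58082641 - 8.9100 * 0.96971797 * 0.50192379 = 0.7872


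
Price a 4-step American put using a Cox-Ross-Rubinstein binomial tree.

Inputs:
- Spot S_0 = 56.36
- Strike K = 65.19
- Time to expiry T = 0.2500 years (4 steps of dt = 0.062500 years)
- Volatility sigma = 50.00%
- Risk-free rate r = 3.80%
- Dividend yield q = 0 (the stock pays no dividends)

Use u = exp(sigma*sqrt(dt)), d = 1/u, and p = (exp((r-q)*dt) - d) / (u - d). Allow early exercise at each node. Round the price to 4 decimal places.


Answer: Price = V(0,0) = 11.3980

Derivation:
dt = T/N = 0.062500
u = exp(sigma*sqrt(dt)) = 1.133148; d = 1/u = 0.882497
p = (exp((r-q)*dt) - d) / (u - d) = 0.478277
Discount per step: exp(-r*dt) = 0.997628
Stock lattice S(k, i) with i counting down-moves:
  k=0: S(0,0) = 56.3600
  k=1: S(1,0) = 63.8642; S(1,1) = 49.7375
  k=2: S(2,0) = 72.3677; S(2,1) = 56.3600; S(2,2) = 43.8932
  k=3: S(3,0) = 82.0033; S(3,1) = 63.8642; S(3,2) = 49.7375; S(3,3) = 38.7356
  k=4: S(4,0) = 92.9219; S(4,1) = 72.3677; S(4,2) = 56.3600; S(4,3) = 43.8932; S(4,4) = 34.1841
Terminal payoffs V(N, i) = max(K - S_T, 0):
  V(4,0) = 0.000000; V(4,1) = 0.000000; V(4,2) = 8.830000; V(4,3) = 21.296788; V(4,4) = 31.005932
Backward induction: V(k, i) = exp(-r*dt) * [p * V(k+1, i) + (1-p) * V(k+1, i+1)]; then take max(V_cont, immediate exercise) for American.
  V(3,0) = exp(-r*dt) * [p*0.000000 + (1-p)*0.000000] = 0.000000; exercise = 0.000000; V(3,0) = max -> 0.000000
  V(3,1) = exp(-r*dt) * [p*0.000000 + (1-p)*8.830000] = 4.595884; exercise = 1.325753; V(3,1) = max -> 4.595884
  V(3,2) = exp(-r*dt) * [p*8.830000 + (1-p)*21.296788] = 15.297832; exercise = 15.452475; V(3,2) = max -> 15.452475
  V(3,3) = exp(-r*dt) * [p*21.296788 + (1-p)*31.005932] = 26.299734; exercise = 26.454376; V(3,3) = max -> 26.454376
  V(2,0) = exp(-r*dt) * [p*0.000000 + (1-p)*4.595884] = 2.392090; exercise = 0.000000; V(2,0) = max -> 2.392090
  V(2,1) = exp(-r*dt) * [p*4.595884 + (1-p)*15.452475] = 10.235676; exercise = 8.830000; V(2,1) = max -> 10.235676
  V(2,2) = exp(-r*dt) * [p*15.452475 + (1-p)*26.454376] = 21.142145; exercise = 21.296788; V(2,2) = max -> 21.296788
  V(1,0) = exp(-r*dt) * [p*2.392090 + (1-p)*10.235676] = 6.468886; exercise = 1.325753; V(1,0) = max -> 6.468886
  V(1,1) = exp(-r*dt) * [p*10.235676 + (1-p)*21.296788] = 15.968540; exercise = 15.452475; V(1,1) = max -> 15.968540
  V(0,0) = exp(-r*dt) * [p*6.468886 + (1-p)*15.968540] = 11.397970; exercise = 8.830000; V(0,0) = max -> 11.397970


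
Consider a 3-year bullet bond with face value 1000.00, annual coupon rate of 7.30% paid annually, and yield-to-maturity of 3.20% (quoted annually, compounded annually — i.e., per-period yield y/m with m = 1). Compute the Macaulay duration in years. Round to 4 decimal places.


Answer: Macaulay duration = 2.8117 years

Derivation:
Coupon per period c = face * coupon_rate / m = 73.000000
Periods per year m = 1; per-period yield y/m = 0.032000
Number of cashflows N = 3
Cashflows (t years, CF_t, discount factor 1/(1+y/m)^(m*t), PV):
  t = 1.0000: CF_t = 73.000000, DF = 0.968992, PV = 70.736434
  t = 2.0000: CF_t = 73.000000, DF = 0.938946, PV = 68.543056
  t = 3.0000: CF_t = 1073.000000, DF = 0.909831, PV = 976.249063
Price P = sum_t PV_t = 1115.528554
Macaulay numerator sum_t t * PV_t:
  t * PV_t at t = 1.0000: 70.736434
  t * PV_t at t = 2.0000: 137.086113
  t * PV_t at t = 3.0000: 2928.747189
Macaulay duration D = (sum_t t * PV_t) / P = 3136.569736 / 1115.528554 = 2.811734


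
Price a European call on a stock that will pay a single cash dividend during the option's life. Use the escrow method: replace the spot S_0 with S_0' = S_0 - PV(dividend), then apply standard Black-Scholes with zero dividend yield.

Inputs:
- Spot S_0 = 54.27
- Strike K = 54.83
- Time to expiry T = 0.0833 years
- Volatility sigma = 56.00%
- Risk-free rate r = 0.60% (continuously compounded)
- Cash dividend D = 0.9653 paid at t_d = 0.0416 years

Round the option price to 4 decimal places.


PV(D) = D * exp(-r * t_d) = 0.9653 * 0.99975043 = 0.96505909
S_0' = S_0 - PV(D) = 54.2700 - 0.96505909 = 53.30494091
d1 = (ln(S_0'/K) + (r + sigma^2/2)*T) / (sigma*sqrt(T)) = -0.09062432
d2 = d1 - sigma*sqrt(T) = -0.25225006
exp(-rT) = 0.99950032
N(d1) = 0.46389555; N(d2) = 0.40042389
C = S_0' * N(d1) - K * exp(-rT) * N(d2) = 53.30494091 * 0.46389555 - 54.8300 * 0.99950032 * 0.40042389 = 2.7837

Answer: Price = 2.7837


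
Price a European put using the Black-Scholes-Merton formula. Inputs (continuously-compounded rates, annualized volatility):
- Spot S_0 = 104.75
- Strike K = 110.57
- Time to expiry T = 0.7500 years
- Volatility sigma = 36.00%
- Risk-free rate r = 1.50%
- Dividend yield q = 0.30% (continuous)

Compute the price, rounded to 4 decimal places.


Answer: Price = 15.7916

Derivation:
d1 = (ln(S/K) + (r - q + 0.5*sigma^2) * T) / (sigma * sqrt(T)) = 0.01131528
d2 = d1 - sigma * sqrt(T) = -0.30045387
exp(-rT) = 0.98881304; exp(-qT) = 0.99775253
P = K * exp(-rT) * N(-d2) - S_0 * exp(-qT) * N(-d1)
N(-d1) = 0.49548595; N(-d2) = 0.61808451
P = 110.5700 * 0.98881304 * 0.61808451 - 104.7500 * 0.99775253 * 0.49548595 = 15.7916


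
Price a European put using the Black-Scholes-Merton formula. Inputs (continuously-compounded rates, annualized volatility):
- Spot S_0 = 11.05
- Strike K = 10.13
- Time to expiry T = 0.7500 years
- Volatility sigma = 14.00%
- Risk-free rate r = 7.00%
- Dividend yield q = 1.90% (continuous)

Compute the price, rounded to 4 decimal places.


Answer: Price = 0.0970

Derivation:
d1 = (ln(S/K) + (r - q + 0.5*sigma^2) * T) / (sigma * sqrt(T)) = 1.09308167
d2 = d1 - sigma * sqrt(T) = 0.97183812
exp(-rT) = 0.94885432; exp(-qT) = 0.98585105
P = K * exp(-rT) * N(-d2) - S_0 * exp(-qT) * N(-d1)
N(-d1) = 0.13717897; N(-d2) = 0.16556554
P = 10.1300 * 0.94885432 * 0.16556554 - 11.0500 * 0.98585105 * 0.13717897 = 0.0970


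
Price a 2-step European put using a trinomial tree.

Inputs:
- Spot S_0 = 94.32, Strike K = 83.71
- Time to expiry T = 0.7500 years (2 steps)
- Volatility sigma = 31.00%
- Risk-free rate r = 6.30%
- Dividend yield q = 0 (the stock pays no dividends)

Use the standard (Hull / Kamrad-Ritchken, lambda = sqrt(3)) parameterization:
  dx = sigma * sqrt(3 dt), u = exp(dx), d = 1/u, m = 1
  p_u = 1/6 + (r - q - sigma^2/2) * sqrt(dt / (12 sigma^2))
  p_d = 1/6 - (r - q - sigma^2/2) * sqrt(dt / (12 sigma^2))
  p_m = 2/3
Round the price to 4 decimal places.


Answer: Price = V(0,0) = 4.0130

Derivation:
dt = T/N = 0.375000; dx = sigma*sqrt(3*dt) = 0.328805
u = exp(dx) = 1.389306; d = 1/u = 0.719784
p_u = 0.175192, p_m = 0.666667, p_d = 0.158141
Discount per step: exp(-r*dt) = 0.976652
Stock lattice S(k, j) with j the centered position index:
  k=0: S(0,+0) = 94.3200
  k=1: S(1,-1) = 67.8900; S(1,+0) = 94.3200; S(1,+1) = 131.0394
  k=2: S(2,-2) = 48.8661; S(2,-1) = 67.8900; S(2,+0) = 94.3200; S(2,+1) = 131.0394; S(2,+2) = 182.0539
Terminal payoffs V(N, j) = max(K - S_T, 0):
  V(2,-2) = 34.843898; V(2,-1) = 15.820010; V(2,+0) = 0.000000; V(2,+1) = 0.000000; V(2,+2) = 0.000000
Backward induction: V(k, j) = exp(-r*dt) * [p_u * V(k+1, j+1) + p_m * V(k+1, j) + p_d * V(k+1, j-1)]
  V(1,-1) = exp(-r*dt) * [p_u*0.000000 + p_m*15.820010 + p_d*34.843898] = 15.682039
  V(1,+0) = exp(-r*dt) * [p_u*0.000000 + p_m*0.000000 + p_d*15.820010] = 2.443387
  V(1,+1) = exp(-r*dt) * [p_u*0.000000 + p_m*0.000000 + p_d*0.000000] = 0.000000
  V(0,+0) = exp(-r*dt) * [p_u*0.000000 + p_m*2.443387 + p_d*15.682039] = 4.012970


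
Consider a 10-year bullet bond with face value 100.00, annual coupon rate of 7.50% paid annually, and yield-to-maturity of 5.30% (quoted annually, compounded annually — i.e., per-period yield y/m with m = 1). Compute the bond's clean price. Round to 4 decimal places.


Answer: Price = 116.7430

Derivation:
Coupon per period c = face * coupon_rate / m = 7.500000
Periods per year m = 1; per-period yield y/m = 0.053000
Number of cashflows N = 10
Cashflows (t years, CF_t, discount factor 1/(1+y/m)^(m*t), PV):
  t = 1.0000: CF_t = 7.500000, DF = 0.949668, PV = 7.122507
  t = 2.0000: CF_t = 7.500000, DF = 0.901869, PV = 6.764014
  t = 3.0000: CF_t = 7.500000, DF = 0.856475, PV = 6.423565
  t = 4.0000: CF_t = 7.500000, DF = 0.813367, PV = 6.100252
  t = 5.0000: CF_t = 7.500000, DF = 0.772428, PV = 5.793212
  t = 6.0000: CF_t = 7.500000, DF = 0.733550, PV = 5.501626
  t = 7.0000: CF_t = 7.500000, DF = 0.696629, PV = 5.224716
  t = 8.0000: CF_t = 7.500000, DF = 0.661566, PV = 4.961743
  t = 9.0000: CF_t = 7.500000, DF = 0.628268, PV = 4.712007
  t = 10.0000: CF_t = 107.500000, DF = 0.596645, PV = 64.139379
Price P = sum_t PV_t = 116.743022


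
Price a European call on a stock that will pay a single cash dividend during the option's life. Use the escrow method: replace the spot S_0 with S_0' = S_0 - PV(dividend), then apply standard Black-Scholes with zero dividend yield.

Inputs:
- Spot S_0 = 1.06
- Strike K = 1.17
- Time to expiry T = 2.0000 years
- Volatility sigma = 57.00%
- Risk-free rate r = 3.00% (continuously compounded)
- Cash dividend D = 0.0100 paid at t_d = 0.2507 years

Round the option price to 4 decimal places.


Answer: Price = 0.3115

Derivation:
PV(D) = D * exp(-r * t_d) = 0.0100 * 0.99250721 = 0.00992507
S_0' = S_0 - PV(D) = 1.0600 - 0.00992507 = 1.05007493
d1 = (ln(S_0'/K) + (r + sigma^2/2)*T) / (sigma*sqrt(T)) = 0.34332859
d2 = d1 - sigma*sqrt(T) = -0.46277314
exp(-rT) = 0.94176453
N(d1) = 0.63432436; N(d2) = 0.32176349
C = S_0' * N(d1) - K * exp(-rT) * N(d2) = 1.05007493 * 0.63432436 - 1.1700 * 0.94176453 * 0.32176349 = 0.3115


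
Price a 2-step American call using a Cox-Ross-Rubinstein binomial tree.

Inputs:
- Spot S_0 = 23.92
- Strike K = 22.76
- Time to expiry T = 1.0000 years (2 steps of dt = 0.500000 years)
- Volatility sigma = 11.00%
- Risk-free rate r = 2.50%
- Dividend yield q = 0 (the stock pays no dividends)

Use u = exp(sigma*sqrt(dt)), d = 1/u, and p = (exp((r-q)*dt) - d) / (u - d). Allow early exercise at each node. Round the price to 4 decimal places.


Answer: Price = V(0,0) = 2.1510

Derivation:
dt = T/N = 0.500000
u = exp(sigma*sqrt(dt)) = 1.080887; d = 1/u = 0.925166
p = (exp((r-q)*dt) - d) / (u - d) = 0.561340
Discount per step: exp(-r*dt) = 0.987578
Stock lattice S(k, i) with i counting down-moves:
  k=0: S(0,0) = 23.9200
  k=1: S(1,0) = 25.8548; S(1,1) = 22.1300
  k=2: S(2,0) = 27.9461; S(2,1) = 23.9200; S(2,2) = 20.4739
Terminal payoffs V(N, i) = max(S_T - K, 0):
  V(2,0) = 5.186121; V(2,1) = 1.160000; V(2,2) = 0.000000
Backward induction: V(k, i) = exp(-r*dt) * [p * V(k+1, i) + (1-p) * V(k+1, i+1)]; then take max(V_cont, immediate exercise) for American.
  V(1,0) = exp(-r*dt) * [p*5.186121 + (1-p)*1.160000] = 3.377540; exercise = 3.094810; V(1,0) = max -> 3.377540
  V(1,1) = exp(-r*dt) * [p*1.160000 + (1-p)*0.000000] = 0.643066; exercise = 0.000000; V(1,1) = max -> 0.643066
  V(0,0) = exp(-r*dt) * [p*3.377540 + (1-p)*0.643066] = 2.150980; exercise = 1.160000; V(0,0) = max -> 2.150980


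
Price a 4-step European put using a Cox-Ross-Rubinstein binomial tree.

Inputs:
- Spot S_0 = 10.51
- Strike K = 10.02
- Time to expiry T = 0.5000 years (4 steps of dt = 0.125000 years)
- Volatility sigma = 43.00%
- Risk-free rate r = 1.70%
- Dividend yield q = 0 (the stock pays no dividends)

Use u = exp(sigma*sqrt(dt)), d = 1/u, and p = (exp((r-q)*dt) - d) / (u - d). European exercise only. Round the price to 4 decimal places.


Answer: Price = V(0,0) = 0.9696

Derivation:
dt = T/N = 0.125000
u = exp(sigma*sqrt(dt)) = 1.164193; d = 1/u = 0.858964
p = (exp((r-q)*dt) - d) / (u - d) = 0.469035
Discount per step: exp(-r*dt) = 0.997877
Stock lattice S(k, i) with i counting down-moves:
  k=0: S(0,0) = 10.5100
  k=1: S(1,0) = 12.2357; S(1,1) = 9.0277
  k=2: S(2,0) = 14.2447; S(2,1) = 10.5100; S(2,2) = 7.7545
  k=3: S(3,0) = 16.5835; S(3,1) = 12.2357; S(3,2) = 9.0277; S(3,3) = 6.6608
  k=4: S(4,0) = 19.3064; S(4,1) = 14.2447; S(4,2) = 10.5100; S(4,3) = 7.7545; S(4,4) = 5.7214
Terminal payoffs V(N, i) = max(K - S_T, 0):
  V(4,0) = 0.000000; V(4,1) = 0.000000; V(4,2) = 0.000000; V(4,3) = 2.265516; V(4,4) = 4.298590
Backward induction: V(k, i) = exp(-r*dt) * [p * V(k+1, i) + (1-p) * V(k+1, i+1)].
  V(3,0) = exp(-r*dt) * [p*0.000000 + (1-p)*0.000000] = 0.000000
  V(3,1) = exp(-r*dt) * [p*0.000000 + (1-p)*0.000000] = 0.000000
  V(3,2) = exp(-r*dt) * [p*0.000000 + (1-p)*2.265516] = 1.200355
  V(3,3) = exp(-r*dt) * [p*2.265516 + (1-p)*4.298590] = 3.337905
  V(2,0) = exp(-r*dt) * [p*0.000000 + (1-p)*0.000000] = 0.000000
  V(2,1) = exp(-r*dt) * [p*0.000000 + (1-p)*1.200355] = 0.635993
  V(2,2) = exp(-r*dt) * [p*1.200355 + (1-p)*3.337905] = 2.330361
  V(1,0) = exp(-r*dt) * [p*0.000000 + (1-p)*0.635993] = 0.336973
  V(1,1) = exp(-r*dt) * [p*0.635993 + (1-p)*2.330361] = 1.532383
  V(0,0) = exp(-r*dt) * [p*0.336973 + (1-p)*1.532383] = 0.969631


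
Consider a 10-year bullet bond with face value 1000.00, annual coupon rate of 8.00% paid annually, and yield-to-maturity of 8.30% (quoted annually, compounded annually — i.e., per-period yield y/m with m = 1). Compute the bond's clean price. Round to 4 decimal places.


Answer: Price = 980.1393

Derivation:
Coupon per period c = face * coupon_rate / m = 80.000000
Periods per year m = 1; per-period yield y/m = 0.083000
Number of cashflows N = 10
Cashflows (t years, CF_t, discount factor 1/(1+y/m)^(m*t), PV):
  t = 1.0000: CF_t = 80.000000, DF = 0.923361, PV = 73.868883
  t = 2.0000: CF_t = 80.000000, DF = 0.852596, PV = 68.207648
  t = 3.0000: CF_t = 80.000000, DF = 0.787254, PV = 62.980284
  t = 4.0000: CF_t = 80.000000, DF = 0.726919, PV = 58.153540
  t = 5.0000: CF_t = 80.000000, DF = 0.671209, PV = 53.696713
  t = 6.0000: CF_t = 80.000000, DF = 0.619768, PV = 49.581453
  t = 7.0000: CF_t = 80.000000, DF = 0.572270, PV = 45.781581
  t = 8.0000: CF_t = 80.000000, DF = 0.528412, PV = 42.272928
  t = 9.0000: CF_t = 80.000000, DF = 0.487915, PV = 39.033175
  t = 10.0000: CF_t = 1080.000000, DF = 0.450521, PV = 486.563122
Price P = sum_t PV_t = 980.139328


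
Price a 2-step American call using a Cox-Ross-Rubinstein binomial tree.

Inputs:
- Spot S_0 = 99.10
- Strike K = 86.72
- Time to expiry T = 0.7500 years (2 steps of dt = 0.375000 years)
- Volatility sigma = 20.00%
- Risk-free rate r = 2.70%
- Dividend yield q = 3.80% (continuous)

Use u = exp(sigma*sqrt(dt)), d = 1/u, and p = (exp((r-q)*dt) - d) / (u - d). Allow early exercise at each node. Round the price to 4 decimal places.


dt = T/N = 0.375000
u = exp(sigma*sqrt(dt)) = 1.130290; d = 1/u = 0.884728
p = (exp((r-q)*dt) - d) / (u - d) = 0.452656
Discount per step: exp(-r*dt) = 0.989926
Stock lattice S(k, i) with i counting down-moves:
  k=0: S(0,0) = 99.1000
  k=1: S(1,0) = 112.0118; S(1,1) = 87.6766
  k=2: S(2,0) = 126.6058; S(2,1) = 99.1000; S(2,2) = 77.5700
Terminal payoffs V(N, i) = max(S_T - K, 0):
  V(2,0) = 39.885812; V(2,1) = 12.380000; V(2,2) = 0.000000
Backward induction: V(k, i) = exp(-r*dt) * [p * V(k+1, i) + (1-p) * V(k+1, i+1)]; then take max(V_cont, immediate exercise) for American.
  V(1,0) = exp(-r*dt) * [p*39.885812 + (1-p)*12.380000] = 24.580528; exercise = 25.291767; V(1,0) = max -> 25.291767
  V(1,1) = exp(-r*dt) * [p*12.380000 + (1-p)*0.000000] = 5.547428; exercise = 0.956592; V(1,1) = max -> 5.547428
  V(0,0) = exp(-r*dt) * [p*25.291767 + (1-p)*5.547428] = 14.338902; exercise = 12.380000; V(0,0) = max -> 14.338902

Answer: Price = V(0,0) = 14.3389


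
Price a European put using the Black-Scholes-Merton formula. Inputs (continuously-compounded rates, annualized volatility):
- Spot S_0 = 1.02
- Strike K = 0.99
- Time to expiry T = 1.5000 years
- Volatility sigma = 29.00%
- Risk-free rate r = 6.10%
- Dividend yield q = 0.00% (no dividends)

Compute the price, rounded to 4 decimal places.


d1 = (ln(S/K) + (r - q + 0.5*sigma^2) * T) / (sigma * sqrt(T)) = 0.51925794
d2 = d1 - sigma * sqrt(T) = 0.16408192
exp(-rT) = 0.91256132; exp(-qT) = 1.00000000
P = K * exp(-rT) * N(-d2) - S_0 * exp(-qT) * N(-d1)
N(-d1) = 0.30179044; N(-d2) = 0.43483333
P = 0.9900 * 0.91256132 * 0.43483333 - 1.0200 * 1.00000000 * 0.30179044 = 0.0850

Answer: Price = 0.0850


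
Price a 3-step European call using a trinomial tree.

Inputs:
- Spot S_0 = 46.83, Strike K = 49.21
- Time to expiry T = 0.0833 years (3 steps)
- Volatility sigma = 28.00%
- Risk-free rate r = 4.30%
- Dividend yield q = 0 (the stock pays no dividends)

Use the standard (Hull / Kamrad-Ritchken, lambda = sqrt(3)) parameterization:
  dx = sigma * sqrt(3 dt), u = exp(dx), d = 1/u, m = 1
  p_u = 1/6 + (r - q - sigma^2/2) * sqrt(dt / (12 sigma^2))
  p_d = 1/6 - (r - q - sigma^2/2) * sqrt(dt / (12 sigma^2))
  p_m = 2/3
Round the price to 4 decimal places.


Answer: Price = V(0,0) = 0.7432

Derivation:
dt = T/N = 0.027767; dx = sigma*sqrt(3*dt) = 0.080813
u = exp(dx) = 1.084168; d = 1/u = 0.922366
p_u = 0.167319, p_m = 0.666667, p_d = 0.166014
Discount per step: exp(-r*dt) = 0.998807
Stock lattice S(k, j) with j the centered position index:
  k=0: S(0,+0) = 46.8300
  k=1: S(1,-1) = 43.1944; S(1,+0) = 46.8300; S(1,+1) = 50.7716
  k=2: S(2,-2) = 39.8411; S(2,-1) = 43.1944; S(2,+0) = 46.8300; S(2,+1) = 50.7716; S(2,+2) = 55.0449
  k=3: S(3,-3) = 36.7481; S(3,-2) = 39.8411; S(3,-1) = 43.1944; S(3,+0) = 46.8300; S(3,+1) = 50.7716; S(3,+2) = 55.0449; S(3,+3) = 59.6780
Terminal payoffs V(N, j) = max(S_T - K, 0):
  V(3,-3) = 0.000000; V(3,-2) = 0.000000; V(3,-1) = 0.000000; V(3,+0) = 0.000000; V(3,+1) = 1.561587; V(3,+2) = 5.834930; V(3,+3) = 10.467952
Backward induction: V(k, j) = exp(-r*dt) * [p_u * V(k+1, j+1) + p_m * V(k+1, j) + p_d * V(k+1, j-1)]
  V(2,-2) = exp(-r*dt) * [p_u*0.000000 + p_m*0.000000 + p_d*0.000000] = 0.000000
  V(2,-1) = exp(-r*dt) * [p_u*0.000000 + p_m*0.000000 + p_d*0.000000] = 0.000000
  V(2,+0) = exp(-r*dt) * [p_u*1.561587 + p_m*0.000000 + p_d*0.000000] = 0.260972
  V(2,+1) = exp(-r*dt) * [p_u*5.834930 + p_m*1.561587 + p_d*0.000000] = 2.014949
  V(2,+2) = exp(-r*dt) * [p_u*10.467952 + p_m*5.834930 + p_d*1.561587] = 5.893650
  V(1,-1) = exp(-r*dt) * [p_u*0.260972 + p_m*0.000000 + p_d*0.000000] = 0.043614
  V(1,+0) = exp(-r*dt) * [p_u*2.014949 + p_m*0.260972 + p_d*0.000000] = 0.510512
  V(1,+1) = exp(-r*dt) * [p_u*5.893650 + p_m*2.014949 + p_d*0.260972] = 2.369915
  V(0,+0) = exp(-r*dt) * [p_u*2.369915 + p_m*0.510512 + p_d*0.043614] = 0.743227


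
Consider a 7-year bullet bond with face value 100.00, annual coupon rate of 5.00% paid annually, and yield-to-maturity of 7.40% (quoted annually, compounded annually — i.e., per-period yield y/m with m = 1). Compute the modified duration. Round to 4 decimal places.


Coupon per period c = face * coupon_rate / m = 5.000000
Periods per year m = 1; per-period yield y/m = 0.074000
Number of cashflows N = 7
Cashflows (t years, CF_t, discount factor 1/(1+y/m)^(m*t), PV):
  t = 1.0000: CF_t = 5.000000, DF = 0.931099, PV = 4.655493
  t = 2.0000: CF_t = 5.000000, DF = 0.866945, PV = 4.334724
  t = 3.0000: CF_t = 5.000000, DF = 0.807211, PV = 4.036056
  t = 4.0000: CF_t = 5.000000, DF = 0.751593, PV = 3.757966
  t = 5.0000: CF_t = 5.000000, DF = 0.699808, PV = 3.499038
  t = 6.0000: CF_t = 5.000000, DF = 0.651590, PV = 3.257949
  t = 7.0000: CF_t = 105.000000, DF = 0.606694, PV = 63.702918
Price P = sum_t PV_t = 87.244145
First compute Macaulay numerator sum_t t * PV_t:
  t * PV_t at t = 1.0000: 4.655493
  t * PV_t at t = 2.0000: 8.669448
  t * PV_t at t = 3.0000: 12.108167
  t * PV_t at t = 4.0000: 15.031865
  t * PV_t at t = 5.0000: 17.495188
  t * PV_t at t = 6.0000: 19.547696
  t * PV_t at t = 7.0000: 445.920429
Macaulay duration D = 523.428286 / 87.244145 = 5.999581
Modified duration = D / (1 + y/m) = 5.999581 / (1 + 0.074000) = 5.586202

Answer: Modified duration = 5.5862


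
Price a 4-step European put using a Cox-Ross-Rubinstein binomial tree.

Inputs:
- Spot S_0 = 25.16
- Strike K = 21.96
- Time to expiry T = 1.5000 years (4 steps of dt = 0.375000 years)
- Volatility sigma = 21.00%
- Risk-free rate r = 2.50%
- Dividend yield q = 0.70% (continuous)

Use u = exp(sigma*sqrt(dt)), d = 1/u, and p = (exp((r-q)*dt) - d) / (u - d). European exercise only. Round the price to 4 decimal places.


dt = T/N = 0.375000
u = exp(sigma*sqrt(dt)) = 1.137233; d = 1/u = 0.879327
p = (exp((r-q)*dt) - d) / (u - d) = 0.494156
Discount per step: exp(-r*dt) = 0.990669
Stock lattice S(k, i) with i counting down-moves:
  k=0: S(0,0) = 25.1600
  k=1: S(1,0) = 28.6128; S(1,1) = 22.1239
  k=2: S(2,0) = 32.5394; S(2,1) = 25.1600; S(2,2) = 19.4541
  k=3: S(3,0) = 37.0049; S(3,1) = 28.6128; S(3,2) = 22.1239; S(3,3) = 17.1065
  k=4: S(4,0) = 42.0832; S(4,1) = 32.5394; S(4,2) = 25.1600; S(4,3) = 19.4541; S(4,4) = 15.0422
Terminal payoffs V(N, i) = max(K - S_T, 0):
  V(4,0) = 0.000000; V(4,1) = 0.000000; V(4,2) = 0.000000; V(4,3) = 2.505877; V(4,4) = 6.917755
Backward induction: V(k, i) = exp(-r*dt) * [p * V(k+1, i) + (1-p) * V(k+1, i+1)].
  V(3,0) = exp(-r*dt) * [p*0.000000 + (1-p)*0.000000] = 0.000000
  V(3,1) = exp(-r*dt) * [p*0.000000 + (1-p)*0.000000] = 0.000000
  V(3,2) = exp(-r*dt) * [p*0.000000 + (1-p)*2.505877] = 1.255756
  V(3,3) = exp(-r*dt) * [p*2.505877 + (1-p)*6.917755] = 4.693394
  V(2,0) = exp(-r*dt) * [p*0.000000 + (1-p)*0.000000] = 0.000000
  V(2,1) = exp(-r*dt) * [p*0.000000 + (1-p)*1.255756] = 0.629290
  V(2,2) = exp(-r*dt) * [p*1.255756 + (1-p)*4.693394] = 2.966722
  V(1,0) = exp(-r*dt) * [p*0.000000 + (1-p)*0.629290] = 0.315352
  V(1,1) = exp(-r*dt) * [p*0.629290 + (1-p)*2.966722] = 1.794762
  V(0,0) = exp(-r*dt) * [p*0.315352 + (1-p)*1.794762] = 1.053778

Answer: Price = V(0,0) = 1.0538


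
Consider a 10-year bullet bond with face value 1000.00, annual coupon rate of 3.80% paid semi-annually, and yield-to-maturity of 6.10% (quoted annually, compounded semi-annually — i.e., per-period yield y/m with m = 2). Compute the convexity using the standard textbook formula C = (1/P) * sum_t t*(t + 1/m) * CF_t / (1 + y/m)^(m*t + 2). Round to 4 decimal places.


Answer: Convexity = 75.9273

Derivation:
Coupon per period c = face * coupon_rate / m = 19.000000
Periods per year m = 2; per-period yield y/m = 0.030500
Number of cashflows N = 20
Cashflows (t years, CF_t, discount factor 1/(1+y/m)^(m*t), PV):
  t = 0.5000: CF_t = 19.000000, DF = 0.970403, PV = 18.437652
  t = 1.0000: CF_t = 19.000000, DF = 0.941681, PV = 17.891947
  t = 1.5000: CF_t = 19.000000, DF = 0.913810, PV = 17.362394
  t = 2.0000: CF_t = 19.000000, DF = 0.886764, PV = 16.848515
  t = 2.5000: CF_t = 19.000000, DF = 0.860518, PV = 16.349844
  t = 3.0000: CF_t = 19.000000, DF = 0.835049, PV = 15.865933
  t = 3.5000: CF_t = 19.000000, DF = 0.810334, PV = 15.396345
  t = 4.0000: CF_t = 19.000000, DF = 0.786350, PV = 14.940655
  t = 4.5000: CF_t = 19.000000, DF = 0.763076, PV = 14.498452
  t = 5.0000: CF_t = 19.000000, DF = 0.740491, PV = 14.069337
  t = 5.5000: CF_t = 19.000000, DF = 0.718575, PV = 13.652923
  t = 6.0000: CF_t = 19.000000, DF = 0.697307, PV = 13.248834
  t = 6.5000: CF_t = 19.000000, DF = 0.676669, PV = 12.856704
  t = 7.0000: CF_t = 19.000000, DF = 0.656641, PV = 12.476181
  t = 7.5000: CF_t = 19.000000, DF = 0.637206, PV = 12.106920
  t = 8.0000: CF_t = 19.000000, DF = 0.618347, PV = 11.748588
  t = 8.5000: CF_t = 19.000000, DF = 0.600045, PV = 11.400861
  t = 9.0000: CF_t = 19.000000, DF = 0.582286, PV = 11.063427
  t = 9.5000: CF_t = 19.000000, DF = 0.565052, PV = 10.735980
  t = 10.0000: CF_t = 1019.000000, DF = 0.548328, PV = 558.745787
Price P = sum_t PV_t = 829.697278
Convexity numerator sum_t t*(t + 1/m) * CF_t / (1+y/m)^(m*t + 2):
  t = 0.5000: term = 8.681197
  t = 1.0000: term = 25.272772
  t = 1.5000: term = 49.049533
  t = 2.0000: term = 79.329667
  t = 2.5000: term = 115.472586
  t = 3.0000: term = 156.876876
  t = 3.5000: term = 202.978328
  t = 4.0000: term = 253.248070
  t = 4.5000: term = 307.190769
  t = 5.0000: term = 364.342926
  t = 5.5000: term = 424.271238
  t = 6.0000: term = 486.571046
  t = 6.5000: term = 550.864843
  t = 7.0000: term = 616.800854
  t = 7.5000: term = 684.051686
  t = 8.0000: term = 752.313030
  t = 8.5000: term = 821.302434
  t = 9.0000: term = 890.758127
  t = 9.5000: term = 960.437896
  t = 10.0000: term = 55246.856052
Convexity = (1/P) * sum = 62996.669929 / 829.697278 = 75.927295


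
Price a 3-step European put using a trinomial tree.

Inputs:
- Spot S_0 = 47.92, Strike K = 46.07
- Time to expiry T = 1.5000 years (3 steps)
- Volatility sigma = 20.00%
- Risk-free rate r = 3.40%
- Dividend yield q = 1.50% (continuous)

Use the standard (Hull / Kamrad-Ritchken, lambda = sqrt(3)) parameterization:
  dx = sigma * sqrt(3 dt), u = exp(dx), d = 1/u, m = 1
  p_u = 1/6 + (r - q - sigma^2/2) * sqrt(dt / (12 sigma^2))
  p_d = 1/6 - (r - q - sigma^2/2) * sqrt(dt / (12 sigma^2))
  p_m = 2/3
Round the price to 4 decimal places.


Answer: Price = V(0,0) = 2.9290

Derivation:
dt = T/N = 0.500000; dx = sigma*sqrt(3*dt) = 0.244949
u = exp(dx) = 1.277556; d = 1/u = 0.782744
p_u = 0.165646, p_m = 0.666667, p_d = 0.167687
Discount per step: exp(-r*dt) = 0.983144
Stock lattice S(k, j) with j the centered position index:
  k=0: S(0,+0) = 47.9200
  k=1: S(1,-1) = 37.5091; S(1,+0) = 47.9200; S(1,+1) = 61.2205
  k=2: S(2,-2) = 29.3601; S(2,-1) = 37.5091; S(2,+0) = 47.9200; S(2,+1) = 61.2205; S(2,+2) = 78.2126
  k=3: S(3,-3) = 22.9814; S(3,-2) = 29.3601; S(3,-1) = 37.5091; S(3,+0) = 47.9200; S(3,+1) = 61.2205; S(3,+2) = 78.2126; S(3,+3) = 99.9210
Terminal payoffs V(N, j) = max(K - S_T, 0):
  V(3,-3) = 23.088581; V(3,-2) = 16.709947; V(3,-1) = 8.560885; V(3,+0) = 0.000000; V(3,+1) = 0.000000; V(3,+2) = 0.000000; V(3,+3) = 0.000000
Backward induction: V(k, j) = exp(-r*dt) * [p_u * V(k+1, j+1) + p_m * V(k+1, j) + p_d * V(k+1, j-1)]
  V(2,-2) = exp(-r*dt) * [p_u*8.560885 + p_m*16.709947 + p_d*23.088581] = 16.152759
  V(2,-1) = exp(-r*dt) * [p_u*0.000000 + p_m*8.560885 + p_d*16.709947] = 8.365867
  V(2,+0) = exp(-r*dt) * [p_u*0.000000 + p_m*0.000000 + p_d*8.560885] = 1.411353
  V(2,+1) = exp(-r*dt) * [p_u*0.000000 + p_m*0.000000 + p_d*0.000000] = 0.000000
  V(2,+2) = exp(-r*dt) * [p_u*0.000000 + p_m*0.000000 + p_d*0.000000] = 0.000000
  V(1,-1) = exp(-r*dt) * [p_u*1.411353 + p_m*8.365867 + p_d*16.152759] = 8.376032
  V(1,+0) = exp(-r*dt) * [p_u*0.000000 + p_m*1.411353 + p_d*8.365867] = 2.304245
  V(1,+1) = exp(-r*dt) * [p_u*0.000000 + p_m*0.000000 + p_d*1.411353] = 0.232677
  V(0,+0) = exp(-r*dt) * [p_u*0.232677 + p_m*2.304245 + p_d*8.376032] = 2.929040


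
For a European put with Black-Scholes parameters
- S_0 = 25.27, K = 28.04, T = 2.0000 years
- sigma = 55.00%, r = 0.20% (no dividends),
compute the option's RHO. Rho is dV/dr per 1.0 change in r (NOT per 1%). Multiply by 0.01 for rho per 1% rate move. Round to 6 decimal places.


d1 = 0.2603256803; d2 = -0.5174917790
phi(d1) = 0.3856506917; exp(-qT) = 1.0000000000; exp(-rT) = 0.9960079893
N(-d2) = 0.6975935469
Rho = -K*T*exp(-rT)*N(-d2) = -28.0400 * 2.0000 * 0.9960079893 * 0.6975935469 = -38.964874

Answer: Rho = -38.964874


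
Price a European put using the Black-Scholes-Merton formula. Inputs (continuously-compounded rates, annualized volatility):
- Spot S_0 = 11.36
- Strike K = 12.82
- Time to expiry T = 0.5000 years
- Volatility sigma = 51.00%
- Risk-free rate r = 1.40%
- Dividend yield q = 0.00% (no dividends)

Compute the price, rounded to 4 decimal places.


Answer: Price = 2.4931

Derivation:
d1 = (ln(S/K) + (r - q + 0.5*sigma^2) * T) / (sigma * sqrt(T)) = -0.13555109
d2 = d1 - sigma * sqrt(T) = -0.49617555
exp(-rT) = 0.99302444; exp(-qT) = 1.00000000
P = K * exp(-rT) * N(-d2) - S_0 * exp(-qT) * N(-d1)
N(-d1) = 0.55391191; N(-d2) = 0.69011472
P = 12.8200 * 0.99302444 * 0.69011472 - 11.3600 * 1.00000000 * 0.55391191 = 2.4931


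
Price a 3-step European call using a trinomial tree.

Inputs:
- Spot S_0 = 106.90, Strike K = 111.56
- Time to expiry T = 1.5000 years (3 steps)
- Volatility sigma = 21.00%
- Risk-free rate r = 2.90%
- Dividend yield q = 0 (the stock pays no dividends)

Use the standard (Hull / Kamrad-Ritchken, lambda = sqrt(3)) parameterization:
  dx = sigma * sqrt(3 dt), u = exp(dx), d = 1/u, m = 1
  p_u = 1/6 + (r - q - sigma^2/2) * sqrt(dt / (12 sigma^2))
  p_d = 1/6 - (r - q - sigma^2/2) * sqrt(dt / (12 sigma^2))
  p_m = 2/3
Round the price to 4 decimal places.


Answer: Price = V(0,0) = 10.7486

Derivation:
dt = T/N = 0.500000; dx = sigma*sqrt(3*dt) = 0.257196
u = exp(dx) = 1.293299; d = 1/u = 0.773216
p_u = 0.173422, p_m = 0.666667, p_d = 0.159911
Discount per step: exp(-r*dt) = 0.985605
Stock lattice S(k, j) with j the centered position index:
  k=0: S(0,+0) = 106.9000
  k=1: S(1,-1) = 82.6568; S(1,+0) = 106.9000; S(1,+1) = 138.2537
  k=2: S(2,-2) = 63.9116; S(2,-1) = 82.6568; S(2,+0) = 106.9000; S(2,+1) = 138.2537; S(2,+2) = 178.8034
  k=3: S(3,-3) = 49.4175; S(3,-2) = 63.9116; S(3,-1) = 82.6568; S(3,+0) = 106.9000; S(3,+1) = 138.2537; S(3,+2) = 178.8034; S(3,+3) = 231.2462
Terminal payoffs V(N, j) = max(S_T - K, 0):
  V(3,-3) = 0.000000; V(3,-2) = 0.000000; V(3,-1) = 0.000000; V(3,+0) = 0.000000; V(3,+1) = 26.693678; V(3,+2) = 67.243362; V(3,+3) = 119.686233
Backward induction: V(k, j) = exp(-r*dt) * [p_u * V(k+1, j+1) + p_m * V(k+1, j) + p_d * V(k+1, j-1)]
  V(2,-2) = exp(-r*dt) * [p_u*0.000000 + p_m*0.000000 + p_d*0.000000] = 0.000000
  V(2,-1) = exp(-r*dt) * [p_u*0.000000 + p_m*0.000000 + p_d*0.000000] = 0.000000
  V(2,+0) = exp(-r*dt) * [p_u*26.693678 + p_m*0.000000 + p_d*0.000000] = 4.562636
  V(2,+1) = exp(-r*dt) * [p_u*67.243362 + p_m*26.693678 + p_d*0.000000] = 29.033228
  V(2,+2) = exp(-r*dt) * [p_u*119.686233 + p_m*67.243362 + p_d*26.693678] = 68.848203
  V(1,-1) = exp(-r*dt) * [p_u*4.562636 + p_m*0.000000 + p_d*0.000000] = 0.779872
  V(1,+0) = exp(-r*dt) * [p_u*29.033228 + p_m*4.562636 + p_d*0.000000] = 7.960496
  V(1,+1) = exp(-r*dt) * [p_u*68.848203 + p_m*29.033228 + p_d*4.562636] = 31.563898
  V(0,+0) = exp(-r*dt) * [p_u*31.563898 + p_m*7.960496 + p_d*0.779872] = 10.748598


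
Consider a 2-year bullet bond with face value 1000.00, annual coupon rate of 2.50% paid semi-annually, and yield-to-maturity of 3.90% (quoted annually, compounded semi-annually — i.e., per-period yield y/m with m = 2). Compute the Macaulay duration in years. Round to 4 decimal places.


Coupon per period c = face * coupon_rate / m = 12.500000
Periods per year m = 2; per-period yield y/m = 0.019500
Number of cashflows N = 4
Cashflows (t years, CF_t, discount factor 1/(1+y/m)^(m*t), PV):
  t = 0.5000: CF_t = 12.500000, DF = 0.980873, PV = 12.260912
  t = 1.0000: CF_t = 12.500000, DF = 0.962112, PV = 12.026397
  t = 1.5000: CF_t = 12.500000, DF = 0.943709, PV = 11.796368
  t = 2.0000: CF_t = 1012.500000, DF = 0.925659, PV = 937.229849
Price P = sum_t PV_t = 973.313527
Macaulay numerator sum_t t * PV_t:
  t * PV_t at t = 0.5000: 6.130456
  t * PV_t at t = 1.0000: 12.026397
  t * PV_t at t = 1.5000: 17.694552
  t * PV_t at t = 2.0000: 1874.459697
Macaulay duration D = (sum_t t * PV_t) / P = 1910.311103 / 973.313527 = 1.962688

Answer: Macaulay duration = 1.9627 years


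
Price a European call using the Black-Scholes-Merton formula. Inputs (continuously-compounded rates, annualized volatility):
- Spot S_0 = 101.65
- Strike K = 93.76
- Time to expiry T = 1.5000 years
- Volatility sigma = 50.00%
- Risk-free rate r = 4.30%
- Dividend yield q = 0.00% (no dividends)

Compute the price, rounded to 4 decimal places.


Answer: Price = 30.2883

Derivation:
d1 = (ln(S/K) + (r - q + 0.5*sigma^2) * T) / (sigma * sqrt(T)) = 0.54345558
d2 = d1 - sigma * sqrt(T) = -0.06891686
exp(-rT) = 0.93753611; exp(-qT) = 1.00000000
C = S_0 * exp(-qT) * N(d1) - K * exp(-rT) * N(d2)
N(d1) = 0.70659191; N(d2) = 0.47252790
C = 101.6500 * 1.00000000 * 0.70659191 - 93.7600 * 0.93753611 * 0.47252790 = 30.2883


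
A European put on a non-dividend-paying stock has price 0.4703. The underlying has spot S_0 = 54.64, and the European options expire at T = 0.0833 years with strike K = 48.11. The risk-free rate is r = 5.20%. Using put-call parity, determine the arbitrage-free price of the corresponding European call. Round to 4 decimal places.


Put-call parity: C - P = S_0 * exp(-qT) - K * exp(-rT).
S_0 * exp(-qT) = 54.6400 * 1.00000000 = 54.64000000
K * exp(-rT) = 48.1100 * 0.99567777 = 47.90205741
C = P + S*exp(-qT) - K*exp(-rT)
C = 0.4703 + 54.64000000 - 47.90205741 = 7.2082

Answer: Call price = 7.2082


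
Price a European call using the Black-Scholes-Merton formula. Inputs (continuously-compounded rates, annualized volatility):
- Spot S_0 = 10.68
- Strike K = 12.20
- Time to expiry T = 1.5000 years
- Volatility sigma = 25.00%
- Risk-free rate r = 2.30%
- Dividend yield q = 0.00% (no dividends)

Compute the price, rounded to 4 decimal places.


Answer: Price = 0.8832

Derivation:
d1 = (ln(S/K) + (r - q + 0.5*sigma^2) * T) / (sigma * sqrt(T)) = -0.16881269
d2 = d1 - sigma * sqrt(T) = -0.47499891
exp(-rT) = 0.96608834; exp(-qT) = 1.00000000
C = S_0 * exp(-qT) * N(d1) - K * exp(-rT) * N(d2)
N(d1) = 0.43297199; N(d2) = 0.31739388
C = 10.6800 * 1.00000000 * 0.43297199 - 12.2000 * 0.96608834 * 0.31739388 = 0.8832


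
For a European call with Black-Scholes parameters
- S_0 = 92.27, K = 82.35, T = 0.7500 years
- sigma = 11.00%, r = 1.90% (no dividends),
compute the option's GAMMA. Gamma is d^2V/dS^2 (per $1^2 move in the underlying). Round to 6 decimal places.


Answer: Gamma = 0.017245

Derivation:
d1 = 1.3911843105; d2 = 1.2959215161
phi(d1) = 0.1515809572; exp(-qT) = 1.0000000000; exp(-rT) = 0.9858510507
Gamma = exp(-qT) * phi(d1) / (S * sigma * sqrt(T)) = 1.0000000000 * 0.1515809572 / (92.2700 * 0.1100 * 0.8660254038) = 0.017245
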